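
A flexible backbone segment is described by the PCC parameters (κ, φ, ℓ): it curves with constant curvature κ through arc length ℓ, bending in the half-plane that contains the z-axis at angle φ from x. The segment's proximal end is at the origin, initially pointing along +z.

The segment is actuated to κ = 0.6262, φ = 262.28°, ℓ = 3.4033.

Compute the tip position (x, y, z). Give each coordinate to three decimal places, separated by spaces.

-0.329 -2.424 1.353

θ = κ·ℓ = 0.6262 × 3.4033 = 2.13115 rad
ρ = (1 − cos θ)/κ = (1 − -0.53148)/0.6262 = 2.44568
z = sin θ / κ = 0.84707/0.6262 = 1.35271
x = ρ cos φ = 2.44568 × cos(262.28°) = -0.32853
y = ρ sin φ = 2.44568 × sin(262.28°) = -2.42351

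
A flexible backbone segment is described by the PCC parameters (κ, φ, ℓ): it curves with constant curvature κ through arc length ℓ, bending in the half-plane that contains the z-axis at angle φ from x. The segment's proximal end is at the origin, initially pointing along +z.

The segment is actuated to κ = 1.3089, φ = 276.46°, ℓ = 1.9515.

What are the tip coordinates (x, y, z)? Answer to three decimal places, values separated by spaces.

θ = κ·ℓ = 1.3089 × 1.9515 = 2.55432 rad
ρ = (1 − cos θ)/κ = (1 − -0.83245)/1.3089 = 1.40000
z = sin θ / κ = 0.55409/1.3089 = 0.42333
x = ρ cos φ = 1.40000 × cos(276.46°) = 0.15751
y = ρ sin φ = 1.40000 × sin(276.46°) = -1.39111

0.158 -1.391 0.423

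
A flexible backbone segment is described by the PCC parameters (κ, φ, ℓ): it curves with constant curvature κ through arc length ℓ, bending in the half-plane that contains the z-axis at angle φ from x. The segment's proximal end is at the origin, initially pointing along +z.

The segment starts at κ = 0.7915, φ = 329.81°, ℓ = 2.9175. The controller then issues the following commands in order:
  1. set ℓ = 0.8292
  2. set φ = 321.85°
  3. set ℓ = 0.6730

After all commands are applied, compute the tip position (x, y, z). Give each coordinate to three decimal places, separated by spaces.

0.138 -0.108 0.642

initial: κ=0.7915, φ=329.81°, ℓ=2.9175
cmd 1: set ℓ=0.8292 → (κ,φ,ℓ)=(0.7915,329.81°,0.8292) → tip=(0.2269,-0.1320,0.7709)
cmd 2: set φ=321.85° → (κ,φ,ℓ)=(0.7915,321.85°,0.8292) → tip=(0.2064,-0.1621,0.7709)
cmd 3: set ℓ=0.6730 → (κ,φ,ℓ)=(0.7915,321.85°,0.6730) → tip=(0.1377,-0.1081,0.6416)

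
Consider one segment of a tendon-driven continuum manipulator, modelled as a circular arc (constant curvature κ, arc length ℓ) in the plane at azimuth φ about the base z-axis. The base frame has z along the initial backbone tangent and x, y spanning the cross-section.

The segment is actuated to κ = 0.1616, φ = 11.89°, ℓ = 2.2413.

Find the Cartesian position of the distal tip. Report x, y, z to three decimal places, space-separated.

θ = κ·ℓ = 0.1616 × 2.2413 = 0.36219 rad
ρ = (1 − cos θ)/κ = (1 − 0.93512)/0.1616 = 0.40147
z = sin θ / κ = 0.35433/0.1616 = 2.19262
x = ρ cos φ = 0.40147 × cos(11.89°) = 0.39286
y = ρ sin φ = 0.40147 × sin(11.89°) = 0.08272

0.393 0.083 2.193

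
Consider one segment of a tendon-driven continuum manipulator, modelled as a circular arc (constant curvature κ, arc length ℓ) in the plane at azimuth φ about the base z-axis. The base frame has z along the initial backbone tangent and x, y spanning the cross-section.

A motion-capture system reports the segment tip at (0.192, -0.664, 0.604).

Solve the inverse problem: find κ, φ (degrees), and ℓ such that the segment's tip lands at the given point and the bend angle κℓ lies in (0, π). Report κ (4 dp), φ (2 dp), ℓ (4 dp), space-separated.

1.6407 286.13 1.0393

ρ = √(x²+y²) = √(0.192² + -0.664²) = 0.69120
φ = atan2(y, x) mod 360° = atan2(-0.664, 0.192) = 286.1276°
|p|² = ρ² + z² = 0.69120² + 0.604² = 0.84258
κ = 2ρ / |p|² = 2×0.69120 / 0.84258 = 1.64069
θ = 2·atan2(ρ, z) = 2·atan2(0.69120, 0.604) = 1.70525 rad
ℓ = θ/κ = 1.70525/1.64069 = 1.03935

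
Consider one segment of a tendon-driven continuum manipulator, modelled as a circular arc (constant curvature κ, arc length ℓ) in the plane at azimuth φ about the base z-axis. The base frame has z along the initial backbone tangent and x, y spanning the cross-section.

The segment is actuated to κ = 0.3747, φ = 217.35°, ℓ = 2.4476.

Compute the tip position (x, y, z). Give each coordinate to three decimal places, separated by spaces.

θ = κ·ℓ = 0.3747 × 2.4476 = 0.91712 rad
ρ = (1 − cos θ)/κ = (1 − 0.60811)/0.3747 = 1.04587
z = sin θ / κ = 0.79385/0.3747 = 2.11863
x = ρ cos φ = 1.04587 × cos(217.35°) = -0.83141
y = ρ sin φ = 1.04587 × sin(217.35°) = -0.63451

-0.831 -0.635 2.119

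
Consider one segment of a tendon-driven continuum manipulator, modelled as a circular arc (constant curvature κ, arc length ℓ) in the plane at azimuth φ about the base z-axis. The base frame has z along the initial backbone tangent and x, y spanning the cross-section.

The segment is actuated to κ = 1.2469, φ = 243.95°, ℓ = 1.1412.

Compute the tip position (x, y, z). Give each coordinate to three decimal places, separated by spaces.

θ = κ·ℓ = 1.2469 × 1.1412 = 1.42296 rad
ρ = (1 − cos θ)/κ = (1 − 0.14730)/1.2469 = 0.68386
z = sin θ / κ = 0.98909/1.2469 = 0.79324
x = ρ cos φ = 0.68386 × cos(243.95°) = -0.30032
y = ρ sin φ = 0.68386 × sin(243.95°) = -0.61439

-0.300 -0.614 0.793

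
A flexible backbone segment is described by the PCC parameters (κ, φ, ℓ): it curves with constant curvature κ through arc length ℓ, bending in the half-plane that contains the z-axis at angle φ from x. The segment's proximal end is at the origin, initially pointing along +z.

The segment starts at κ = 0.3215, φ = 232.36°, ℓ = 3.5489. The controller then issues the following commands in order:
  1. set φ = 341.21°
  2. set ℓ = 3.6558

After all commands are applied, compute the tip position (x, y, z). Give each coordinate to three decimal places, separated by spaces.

initial: κ=0.3215, φ=232.36°, ℓ=3.5489
cmd 1: set φ=341.21° → (κ,φ,ℓ)=(0.3215,341.21°,3.5489) → tip=(1.7176,-0.5844,2.8275)
cmd 2: set ℓ=3.6558 → (κ,φ,ℓ)=(0.3215,341.21°,3.6558) → tip=(1.8103,-0.6159,2.8704)

1.810 -0.616 2.870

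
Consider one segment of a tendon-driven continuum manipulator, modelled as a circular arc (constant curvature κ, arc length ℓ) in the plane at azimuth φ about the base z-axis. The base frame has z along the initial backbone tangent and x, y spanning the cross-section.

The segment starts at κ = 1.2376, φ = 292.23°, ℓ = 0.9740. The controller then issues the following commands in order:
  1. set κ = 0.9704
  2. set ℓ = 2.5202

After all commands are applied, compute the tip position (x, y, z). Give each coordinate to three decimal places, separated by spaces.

0.689 -1.686 0.661

initial: κ=1.2376, φ=292.23°, ℓ=0.9740
cmd 1: set κ=0.9704 → (κ,φ,ℓ)=(0.9704,292.23°,0.9740) → tip=(0.1616,-0.3953,0.8353)
cmd 2: set ℓ=2.5202 → (κ,φ,ℓ)=(0.9704,292.23°,2.5202) → tip=(0.6891,-1.6860,0.6607)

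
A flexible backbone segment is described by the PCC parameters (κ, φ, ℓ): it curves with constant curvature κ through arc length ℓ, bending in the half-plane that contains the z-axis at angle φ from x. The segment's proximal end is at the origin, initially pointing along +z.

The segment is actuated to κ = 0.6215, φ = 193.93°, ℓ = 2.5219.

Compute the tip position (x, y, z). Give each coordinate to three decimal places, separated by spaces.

-1.556 -0.386 1.609

θ = κ·ℓ = 0.6215 × 2.5219 = 1.56736 rad
ρ = (1 − cos θ)/κ = (1 − 0.00344)/0.6215 = 1.60348
z = sin θ / κ = 0.99999/0.6215 = 1.60900
x = ρ cos φ = 1.60348 × cos(193.93°) = -1.55633
y = ρ sin φ = 1.60348 × sin(193.93°) = -0.38602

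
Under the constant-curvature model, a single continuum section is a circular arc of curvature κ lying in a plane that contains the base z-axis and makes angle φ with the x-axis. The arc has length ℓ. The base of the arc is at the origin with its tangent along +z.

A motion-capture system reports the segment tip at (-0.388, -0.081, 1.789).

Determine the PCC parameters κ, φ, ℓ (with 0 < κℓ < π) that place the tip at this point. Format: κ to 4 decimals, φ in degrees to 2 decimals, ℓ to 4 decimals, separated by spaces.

0.2361 191.79 1.8470

ρ = √(x²+y²) = √(-0.388² + -0.081²) = 0.39636
φ = atan2(y, x) mod 360° = atan2(-0.081, -0.388) = 191.7919°
|p|² = ρ² + z² = 0.39636² + 1.789² = 3.35763
κ = 2ρ / |p|² = 2×0.39636 / 3.35763 = 0.23610
θ = 2·atan2(ρ, z) = 2·atan2(0.39636, 1.789) = 0.43607 rad
ℓ = θ/κ = 0.43607/0.23610 = 1.84698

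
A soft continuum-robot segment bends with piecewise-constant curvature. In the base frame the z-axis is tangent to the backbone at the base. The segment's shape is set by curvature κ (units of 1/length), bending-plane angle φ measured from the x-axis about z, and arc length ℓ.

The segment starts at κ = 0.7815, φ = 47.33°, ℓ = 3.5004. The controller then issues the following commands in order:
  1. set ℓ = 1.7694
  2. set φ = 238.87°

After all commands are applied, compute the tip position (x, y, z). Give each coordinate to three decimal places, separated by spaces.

-0.538 -0.891 1.257

initial: κ=0.7815, φ=47.33°, ℓ=3.5004
cmd 1: set ℓ=1.7694 → (κ,φ,ℓ)=(0.7815,47.33°,1.7694) → tip=(0.7052,0.7650,1.2570)
cmd 2: set φ=238.87° → (κ,φ,ℓ)=(0.7815,238.87°,1.7694) → tip=(-0.5379,-0.8906,1.2570)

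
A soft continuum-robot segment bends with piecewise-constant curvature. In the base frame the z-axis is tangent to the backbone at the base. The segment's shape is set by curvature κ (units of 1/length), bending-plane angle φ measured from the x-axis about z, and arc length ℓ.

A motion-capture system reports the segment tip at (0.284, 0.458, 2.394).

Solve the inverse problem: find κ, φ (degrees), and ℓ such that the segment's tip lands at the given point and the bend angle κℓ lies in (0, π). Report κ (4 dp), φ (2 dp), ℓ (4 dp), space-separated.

ρ = √(x²+y²) = √(0.284² + 0.458²) = 0.53891
φ = atan2(y, x) mod 360° = atan2(0.458, 0.284) = 58.1975°
|p|² = ρ² + z² = 0.53891² + 2.394² = 6.02166
κ = 2ρ / |p|² = 2×0.53891 / 6.02166 = 0.17899
θ = 2·atan2(ρ, z) = 2·atan2(0.53891, 2.394) = 0.44283 rad
ℓ = θ/κ = 0.44283/0.17899 = 2.47407

0.1790 58.20 2.4741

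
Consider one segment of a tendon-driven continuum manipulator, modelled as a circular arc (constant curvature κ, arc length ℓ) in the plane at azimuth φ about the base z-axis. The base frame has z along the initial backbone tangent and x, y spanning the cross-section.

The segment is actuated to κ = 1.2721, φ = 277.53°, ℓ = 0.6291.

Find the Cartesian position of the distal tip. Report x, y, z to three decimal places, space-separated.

0.031 -0.237 0.564

θ = κ·ℓ = 1.2721 × 0.6291 = 0.80028 rad
ρ = (1 − cos θ)/κ = (1 − 0.69651)/1.2721 = 0.23858
z = sin θ / κ = 0.71755/1.2721 = 0.56407
x = ρ cos φ = 0.23858 × cos(277.53°) = 0.03126
y = ρ sin φ = 0.23858 × sin(277.53°) = -0.23652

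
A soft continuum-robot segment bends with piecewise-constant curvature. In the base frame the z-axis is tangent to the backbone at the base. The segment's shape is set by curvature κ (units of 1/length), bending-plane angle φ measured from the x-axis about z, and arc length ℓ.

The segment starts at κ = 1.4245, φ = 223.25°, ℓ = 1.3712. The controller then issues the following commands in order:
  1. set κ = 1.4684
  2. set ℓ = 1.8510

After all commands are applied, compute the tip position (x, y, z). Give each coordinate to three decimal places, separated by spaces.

-0.948 -0.892 0.280

initial: κ=1.4245, φ=223.25°, ℓ=1.3712
cmd 1: set κ=1.4684 → (κ,φ,ℓ)=(1.4684,223.25°,1.3712) → tip=(-0.7085,-0.6665,0.6154)
cmd 2: set ℓ=1.8510 → (κ,φ,ℓ)=(1.4684,223.25°,1.8510) → tip=(-0.9482,-0.8920,0.2799)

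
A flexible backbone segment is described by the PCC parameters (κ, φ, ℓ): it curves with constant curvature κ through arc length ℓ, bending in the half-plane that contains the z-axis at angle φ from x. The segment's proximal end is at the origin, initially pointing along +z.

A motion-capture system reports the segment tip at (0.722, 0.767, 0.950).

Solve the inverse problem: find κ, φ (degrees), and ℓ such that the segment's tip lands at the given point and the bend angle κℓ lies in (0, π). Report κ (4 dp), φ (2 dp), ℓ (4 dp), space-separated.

1.0470 46.73 1.5987

ρ = √(x²+y²) = √(0.722² + 0.767²) = 1.05336
φ = atan2(y, x) mod 360° = atan2(0.767, 0.722) = 46.7310°
|p|² = ρ² + z² = 1.05336² + 0.950² = 2.01207
κ = 2ρ / |p|² = 2×1.05336 / 2.01207 = 1.04704
θ = 2·atan2(ρ, z) = 2·atan2(1.05336, 0.950) = 1.67389 rad
ℓ = θ/κ = 1.67389/1.04704 = 1.59869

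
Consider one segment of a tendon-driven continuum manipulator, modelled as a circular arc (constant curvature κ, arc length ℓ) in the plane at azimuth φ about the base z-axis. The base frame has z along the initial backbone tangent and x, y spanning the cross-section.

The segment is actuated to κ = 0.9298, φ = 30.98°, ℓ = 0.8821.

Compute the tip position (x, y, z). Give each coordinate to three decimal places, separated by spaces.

0.293 0.176 0.786

θ = κ·ℓ = 0.9298 × 0.8821 = 0.82018 rad
ρ = (1 − cos θ)/κ = (1 − 0.68209)/0.9298 = 0.34191
z = sin θ / κ = 0.73127/0.9298 = 0.78648
x = ρ cos φ = 0.34191 × cos(30.98°) = 0.29314
y = ρ sin φ = 0.34191 × sin(30.98°) = 0.17599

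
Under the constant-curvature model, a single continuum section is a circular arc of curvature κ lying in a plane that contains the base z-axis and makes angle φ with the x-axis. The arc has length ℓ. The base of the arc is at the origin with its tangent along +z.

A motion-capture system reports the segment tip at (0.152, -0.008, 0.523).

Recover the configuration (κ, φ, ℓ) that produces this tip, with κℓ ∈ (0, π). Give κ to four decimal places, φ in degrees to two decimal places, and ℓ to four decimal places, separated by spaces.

1.0260 356.99 0.5520

ρ = √(x²+y²) = √(0.152² + -0.008²) = 0.15221
φ = atan2(y, x) mod 360° = atan2(-0.008, 0.152) = 356.9872°
|p|² = ρ² + z² = 0.15221² + 0.523² = 0.29670
κ = 2ρ / |p|² = 2×0.15221 / 0.29670 = 1.02603
θ = 2·atan2(ρ, z) = 2·atan2(0.15221, 0.523) = 0.56642 rad
ℓ = θ/κ = 0.56642/1.02603 = 0.55205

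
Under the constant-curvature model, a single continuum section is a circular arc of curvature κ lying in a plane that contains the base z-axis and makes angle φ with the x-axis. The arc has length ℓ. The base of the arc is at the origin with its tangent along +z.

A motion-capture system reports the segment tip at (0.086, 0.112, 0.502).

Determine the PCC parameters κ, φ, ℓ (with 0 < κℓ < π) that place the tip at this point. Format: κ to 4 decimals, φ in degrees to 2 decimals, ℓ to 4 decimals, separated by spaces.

1.0385 52.48 0.5281

ρ = √(x²+y²) = √(0.086² + 0.112²) = 0.14121
φ = atan2(y, x) mod 360° = atan2(0.112, 0.086) = 52.4809°
|p|² = ρ² + z² = 0.14121² + 0.502² = 0.27194
κ = 2ρ / |p|² = 2×0.14121 / 0.27194 = 1.03852
θ = 2·atan2(ρ, z) = 2·atan2(0.14121, 0.502) = 0.54841 rad
ℓ = θ/κ = 0.54841/1.03852 = 0.52808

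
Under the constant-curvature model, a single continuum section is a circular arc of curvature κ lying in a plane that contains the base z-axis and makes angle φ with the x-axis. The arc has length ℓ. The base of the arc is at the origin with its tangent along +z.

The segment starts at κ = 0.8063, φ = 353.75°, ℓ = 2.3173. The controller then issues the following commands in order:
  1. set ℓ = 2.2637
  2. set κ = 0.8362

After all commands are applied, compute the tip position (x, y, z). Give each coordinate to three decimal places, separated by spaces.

initial: κ=0.8063, φ=353.75°, ℓ=2.3173
cmd 1: set ℓ=2.2637 → (κ,φ,ℓ)=(0.8063,353.75°,2.2637) → tip=(1.5432,-0.1690,1.2003)
cmd 2: set κ=0.8362 → (κ,φ,ℓ)=(0.8362,353.75°,2.2637) → tip=(1.5651,-0.1714,1.1344)

1.565 -0.171 1.134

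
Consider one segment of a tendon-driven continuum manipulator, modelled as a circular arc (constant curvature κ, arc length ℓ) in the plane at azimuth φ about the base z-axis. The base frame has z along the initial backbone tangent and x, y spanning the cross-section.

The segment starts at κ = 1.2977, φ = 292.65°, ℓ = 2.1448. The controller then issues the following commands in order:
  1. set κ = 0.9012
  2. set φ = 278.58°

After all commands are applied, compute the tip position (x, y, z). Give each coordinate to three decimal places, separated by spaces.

initial: κ=1.2977, φ=292.65°, ℓ=2.1448
cmd 1: set κ=0.9012 → (κ,φ,ℓ)=(0.9012,292.65°,2.1448) → tip=(0.5787,-1.3868,1.0377)
cmd 2: set φ=278.58° → (κ,φ,ℓ)=(0.9012,278.58°,2.1448) → tip=(0.2242,-1.4859,1.0377)

0.224 -1.486 1.038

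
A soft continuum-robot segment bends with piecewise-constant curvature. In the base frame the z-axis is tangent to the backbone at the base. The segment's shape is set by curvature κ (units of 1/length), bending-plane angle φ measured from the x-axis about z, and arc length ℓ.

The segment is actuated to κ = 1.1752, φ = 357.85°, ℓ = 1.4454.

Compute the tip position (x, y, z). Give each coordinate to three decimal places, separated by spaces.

0.959 -0.036 0.844

θ = κ·ℓ = 1.1752 × 1.4454 = 1.69863 rad
ρ = (1 − cos θ)/κ = (1 − -0.12749)/1.1752 = 0.95940
z = sin θ / κ = 0.99184/1.1752 = 0.84398
x = ρ cos φ = 0.95940 × cos(357.85°) = 0.95873
y = ρ sin φ = 0.95940 × sin(357.85°) = -0.03599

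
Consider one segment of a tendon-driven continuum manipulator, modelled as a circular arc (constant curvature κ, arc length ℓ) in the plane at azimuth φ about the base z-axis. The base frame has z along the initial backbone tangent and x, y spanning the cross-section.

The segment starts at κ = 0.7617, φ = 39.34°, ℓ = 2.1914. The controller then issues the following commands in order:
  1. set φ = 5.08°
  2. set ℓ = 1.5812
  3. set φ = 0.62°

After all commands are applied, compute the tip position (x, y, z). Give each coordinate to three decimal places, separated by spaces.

initial: κ=0.7617, φ=39.34°, ℓ=2.1914
cmd 1: set φ=5.08° → (κ,φ,ℓ)=(0.7617,5.08°,2.1914) → tip=(1.4362,0.1277,1.3065)
cmd 2: set ℓ=1.5812 → (κ,φ,ℓ)=(0.7617,5.08°,1.5812) → tip=(0.8392,0.0746,1.2257)
cmd 3: set φ=0.62° → (κ,φ,ℓ)=(0.7617,0.62°,1.5812) → tip=(0.8425,0.0091,1.2257)

0.842 0.009 1.226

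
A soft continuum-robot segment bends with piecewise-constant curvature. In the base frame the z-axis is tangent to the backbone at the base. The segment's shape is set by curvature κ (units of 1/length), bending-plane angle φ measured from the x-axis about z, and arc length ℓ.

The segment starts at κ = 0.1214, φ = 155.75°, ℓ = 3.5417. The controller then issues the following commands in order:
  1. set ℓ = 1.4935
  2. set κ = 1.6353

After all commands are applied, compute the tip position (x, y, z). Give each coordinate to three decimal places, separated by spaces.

-0.984 0.443 0.394

initial: κ=0.1214, φ=155.75°, ℓ=3.5417
cmd 1: set ℓ=1.4935 → (κ,φ,ℓ)=(0.1214,155.75°,1.4935) → tip=(-0.1231,0.0555,1.4853)
cmd 2: set κ=1.6353 → (κ,φ,ℓ)=(1.6353,155.75°,1.4935) → tip=(-0.9842,0.4434,0.3936)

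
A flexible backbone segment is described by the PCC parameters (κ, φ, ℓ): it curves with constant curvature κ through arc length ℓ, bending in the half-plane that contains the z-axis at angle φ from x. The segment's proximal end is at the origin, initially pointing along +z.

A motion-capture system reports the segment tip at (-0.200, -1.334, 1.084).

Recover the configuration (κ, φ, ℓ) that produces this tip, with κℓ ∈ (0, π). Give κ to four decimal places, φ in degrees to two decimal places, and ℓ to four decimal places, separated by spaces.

0.9009 261.47 1.9844

ρ = √(x²+y²) = √(-0.200² + -1.334²) = 1.34891
φ = atan2(y, x) mod 360° = atan2(-1.334, -0.200) = 261.4734°
|p|² = ρ² + z² = 1.34891² + 1.084² = 2.99461
κ = 2ρ / |p|² = 2×1.34891 / 2.99461 = 0.90089
θ = 2·atan2(ρ, z) = 2·atan2(1.34891, 1.084) = 1.78771 rad
ℓ = θ/κ = 1.78771/0.90089 = 1.98438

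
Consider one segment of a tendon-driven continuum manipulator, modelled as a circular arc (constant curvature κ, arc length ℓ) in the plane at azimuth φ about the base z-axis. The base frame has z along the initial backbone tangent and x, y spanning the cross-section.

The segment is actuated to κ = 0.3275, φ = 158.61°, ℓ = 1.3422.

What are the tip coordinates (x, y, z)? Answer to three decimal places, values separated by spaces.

θ = κ·ℓ = 0.3275 × 1.3422 = 0.43957 rad
ρ = (1 − cos θ)/κ = (1 − 0.90493)/0.3275 = 0.29028
z = sin θ / κ = 0.42555/0.3275 = 1.29939
x = ρ cos φ = 0.29028 × cos(158.61°) = -0.27028
y = ρ sin φ = 0.29028 × sin(158.61°) = 0.10587

-0.270 0.106 1.299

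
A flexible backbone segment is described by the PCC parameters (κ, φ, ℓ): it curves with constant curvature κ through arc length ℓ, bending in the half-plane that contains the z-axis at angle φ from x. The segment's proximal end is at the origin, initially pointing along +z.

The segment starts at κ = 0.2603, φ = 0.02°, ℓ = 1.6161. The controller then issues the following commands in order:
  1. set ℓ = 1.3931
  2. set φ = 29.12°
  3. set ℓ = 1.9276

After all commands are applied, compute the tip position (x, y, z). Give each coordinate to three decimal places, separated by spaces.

initial: κ=0.2603, φ=0.02°, ℓ=1.6161
cmd 1: set ℓ=1.3931 → (κ,φ,ℓ)=(0.2603,0.02°,1.3931) → tip=(0.2498,0.0001,1.3628)
cmd 2: set φ=29.12° → (κ,φ,ℓ)=(0.2603,29.12°,1.3931) → tip=(0.2183,0.1216,1.3628)
cmd 3: set ℓ=1.9276 → (κ,φ,ℓ)=(0.2603,29.12°,1.9276) → tip=(0.4137,0.2304,1.8477)

0.414 0.230 1.848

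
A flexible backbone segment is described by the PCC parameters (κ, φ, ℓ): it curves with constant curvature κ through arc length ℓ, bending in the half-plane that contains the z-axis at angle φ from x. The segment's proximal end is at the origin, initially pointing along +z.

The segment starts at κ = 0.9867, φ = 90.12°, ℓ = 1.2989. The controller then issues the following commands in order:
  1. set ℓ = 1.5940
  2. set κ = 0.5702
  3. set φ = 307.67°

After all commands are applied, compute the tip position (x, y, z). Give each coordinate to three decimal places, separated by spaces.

0.413 -0.535 1.383

initial: κ=0.9867, φ=90.12°, ℓ=1.2989
cmd 1: set ℓ=1.5940 → (κ,φ,ℓ)=(0.9867,90.12°,1.5940) → tip=(-0.0021,1.0155,1.0135)
cmd 2: set κ=0.5702 → (κ,φ,ℓ)=(0.5702,90.12°,1.5940) → tip=(-0.0014,0.6759,1.3834)
cmd 3: set φ=307.67° → (κ,φ,ℓ)=(0.5702,307.67°,1.5940) → tip=(0.4130,-0.5350,1.3834)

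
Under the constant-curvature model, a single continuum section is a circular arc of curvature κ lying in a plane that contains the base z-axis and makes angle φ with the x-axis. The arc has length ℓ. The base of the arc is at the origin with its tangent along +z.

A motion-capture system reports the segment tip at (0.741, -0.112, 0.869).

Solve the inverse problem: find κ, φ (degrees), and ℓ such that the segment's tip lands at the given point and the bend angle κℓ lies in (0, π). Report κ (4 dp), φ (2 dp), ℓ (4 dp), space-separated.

ρ = √(x²+y²) = √(0.741² + -0.112²) = 0.74942
φ = atan2(y, x) mod 360° = atan2(-0.112, 0.741) = 351.4050°
|p|² = ρ² + z² = 0.74942² + 0.869² = 1.31679
κ = 2ρ / |p|² = 2×0.74942 / 1.31679 = 1.13825
θ = 2·atan2(ρ, z) = 2·atan2(0.74942, 0.869) = 1.42329 rad
ℓ = θ/κ = 1.42329/1.13825 = 1.25041

1.1383 351.40 1.2504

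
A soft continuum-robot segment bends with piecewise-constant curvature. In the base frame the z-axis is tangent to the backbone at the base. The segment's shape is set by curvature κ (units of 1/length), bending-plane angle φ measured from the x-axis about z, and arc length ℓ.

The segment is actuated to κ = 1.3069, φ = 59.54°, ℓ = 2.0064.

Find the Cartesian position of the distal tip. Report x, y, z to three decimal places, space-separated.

0.725 1.232 0.380

θ = κ·ℓ = 1.3069 × 2.0064 = 2.62216 rad
ρ = (1 − cos θ)/κ = (1 − -0.86810)/1.3069 = 1.42942
z = sin θ / κ = 0.49638/1.3069 = 0.37982
x = ρ cos φ = 1.42942 × cos(59.54°) = 0.72462
y = ρ sin φ = 1.42942 × sin(59.54°) = 1.23213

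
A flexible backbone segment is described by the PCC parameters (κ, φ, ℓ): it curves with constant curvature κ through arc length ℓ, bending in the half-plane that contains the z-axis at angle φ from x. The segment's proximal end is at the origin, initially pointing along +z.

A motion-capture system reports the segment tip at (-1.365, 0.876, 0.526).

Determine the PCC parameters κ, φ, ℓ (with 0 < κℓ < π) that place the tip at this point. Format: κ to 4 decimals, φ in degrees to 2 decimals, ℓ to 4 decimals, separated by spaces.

ρ = √(x²+y²) = √(-1.365² + 0.876²) = 1.62191
φ = atan2(y, x) mod 360° = atan2(0.876, -1.365) = 147.3093°
|p|² = ρ² + z² = 1.62191² + 0.526² = 2.90728
κ = 2ρ / |p|² = 2×1.62191 / 2.90728 = 1.11576
θ = 2·atan2(ρ, z) = 2·atan2(1.62191, 0.526) = 2.51438 rad
ℓ = θ/κ = 2.51438/1.11576 = 2.25351

1.1158 147.31 2.2535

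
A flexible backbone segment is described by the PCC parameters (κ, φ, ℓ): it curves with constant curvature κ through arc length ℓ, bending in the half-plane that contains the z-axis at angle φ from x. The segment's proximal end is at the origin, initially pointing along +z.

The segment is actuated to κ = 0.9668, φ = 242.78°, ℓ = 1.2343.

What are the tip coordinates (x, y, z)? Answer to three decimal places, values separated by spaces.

-0.299 -0.581 0.962

θ = κ·ℓ = 0.9668 × 1.2343 = 1.19332 rad
ρ = (1 − cos θ)/κ = (1 − 0.36857)/0.9668 = 0.65311
z = sin θ / κ = 0.92960/0.9668 = 0.96152
x = ρ cos φ = 0.65311 × cos(242.78°) = -0.29874
y = ρ sin φ = 0.65311 × sin(242.78°) = -0.58078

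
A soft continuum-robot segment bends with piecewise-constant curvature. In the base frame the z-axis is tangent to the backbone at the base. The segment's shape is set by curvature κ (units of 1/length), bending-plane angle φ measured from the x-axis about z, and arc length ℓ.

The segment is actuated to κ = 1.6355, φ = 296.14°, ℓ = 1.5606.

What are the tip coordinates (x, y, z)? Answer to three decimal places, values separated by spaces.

0.493 -1.005 0.340

θ = κ·ℓ = 1.6355 × 1.5606 = 2.55236 rad
ρ = (1 − cos θ)/κ = (1 − -0.83137)/1.6355 = 1.11976
z = sin θ / κ = 0.55572/1.6355 = 0.33979
x = ρ cos φ = 1.11976 × cos(296.14°) = 0.49333
y = ρ sin φ = 1.11976 × sin(296.14°) = -1.00523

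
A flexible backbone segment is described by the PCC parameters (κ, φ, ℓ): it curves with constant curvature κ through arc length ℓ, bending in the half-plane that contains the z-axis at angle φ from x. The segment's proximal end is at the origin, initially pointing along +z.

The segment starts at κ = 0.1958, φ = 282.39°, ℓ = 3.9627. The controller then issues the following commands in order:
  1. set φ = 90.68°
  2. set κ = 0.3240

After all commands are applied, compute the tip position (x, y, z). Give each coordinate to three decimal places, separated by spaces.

-0.026 2.213 2.960

initial: κ=0.1958, φ=282.39°, ℓ=3.9627
cmd 1: set φ=90.68° → (κ,φ,ℓ)=(0.1958,90.68°,3.9627) → tip=(-0.0173,1.4616,3.5769)
cmd 2: set κ=0.3240 → (κ,φ,ℓ)=(0.3240,90.68°,3.9627) → tip=(-0.0263,2.2129,2.9603)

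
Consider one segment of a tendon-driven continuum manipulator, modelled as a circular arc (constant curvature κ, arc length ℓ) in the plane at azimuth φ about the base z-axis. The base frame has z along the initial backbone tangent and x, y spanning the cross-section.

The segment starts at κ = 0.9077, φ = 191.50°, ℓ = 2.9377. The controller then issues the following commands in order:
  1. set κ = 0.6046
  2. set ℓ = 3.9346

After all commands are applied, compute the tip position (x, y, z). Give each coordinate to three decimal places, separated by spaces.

-2.793 -0.568 1.143

initial: κ=0.9077, φ=191.50°, ℓ=2.9377
cmd 1: set κ=0.6046 → (κ,φ,ℓ)=(0.6046,191.50°,2.9377) → tip=(-1.9513,-0.3970,1.6192)
cmd 2: set ℓ=3.9346 → (κ,φ,ℓ)=(0.6046,191.50°,3.9346) → tip=(-2.7925,-0.5681,1.1427)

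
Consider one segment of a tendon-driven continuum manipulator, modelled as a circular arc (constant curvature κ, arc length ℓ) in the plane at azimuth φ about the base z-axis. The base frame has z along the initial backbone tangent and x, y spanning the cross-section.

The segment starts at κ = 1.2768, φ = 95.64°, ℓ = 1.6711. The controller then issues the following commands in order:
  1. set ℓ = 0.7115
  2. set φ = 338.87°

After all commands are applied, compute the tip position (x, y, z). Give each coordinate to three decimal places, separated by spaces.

initial: κ=1.2768, φ=95.64°, ℓ=1.6711
cmd 1: set ℓ=0.7115 → (κ,φ,ℓ)=(1.2768,95.64°,0.7115) → tip=(-0.0296,0.3001,0.6176)
cmd 2: set φ=338.87° → (κ,φ,ℓ)=(1.2768,338.87°,0.7115) → tip=(0.2813,-0.1087,0.6176)

0.281 -0.109 0.618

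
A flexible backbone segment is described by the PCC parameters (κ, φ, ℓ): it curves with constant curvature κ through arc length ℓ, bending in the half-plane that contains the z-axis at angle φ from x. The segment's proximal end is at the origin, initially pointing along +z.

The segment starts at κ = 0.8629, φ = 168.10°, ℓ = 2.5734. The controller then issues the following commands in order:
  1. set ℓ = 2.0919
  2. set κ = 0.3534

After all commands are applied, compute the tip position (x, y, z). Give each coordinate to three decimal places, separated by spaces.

-0.723 0.152 1.906

initial: κ=0.8629, φ=168.10°, ℓ=2.5734
cmd 1: set ℓ=2.0919 → (κ,φ,ℓ)=(0.8629,168.10°,2.0919) → tip=(-1.3972,0.2944,1.1272)
cmd 2: set κ=0.3534 → (κ,φ,ℓ)=(0.3534,168.10°,2.0919) → tip=(-0.7228,0.1523,1.9065)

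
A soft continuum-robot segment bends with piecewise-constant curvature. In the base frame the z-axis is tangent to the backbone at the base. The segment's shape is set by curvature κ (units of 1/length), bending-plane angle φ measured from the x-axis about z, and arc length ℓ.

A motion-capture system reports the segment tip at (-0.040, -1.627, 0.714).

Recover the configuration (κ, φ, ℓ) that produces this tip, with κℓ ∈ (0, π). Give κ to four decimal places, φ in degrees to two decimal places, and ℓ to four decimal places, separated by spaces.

ρ = √(x²+y²) = √(-0.040² + -1.627²) = 1.62749
φ = atan2(y, x) mod 360° = atan2(-1.627, -0.040) = 268.5917°
|p|² = ρ² + z² = 1.62749² + 0.714² = 3.15853
κ = 2ρ / |p|² = 2×1.62749 / 3.15853 = 1.03054
θ = 2·atan2(ρ, z) = 2·atan2(1.62749, 0.714) = 2.31474 rad
ℓ = θ/κ = 2.31474/1.03054 = 2.24614

1.0305 268.59 2.2461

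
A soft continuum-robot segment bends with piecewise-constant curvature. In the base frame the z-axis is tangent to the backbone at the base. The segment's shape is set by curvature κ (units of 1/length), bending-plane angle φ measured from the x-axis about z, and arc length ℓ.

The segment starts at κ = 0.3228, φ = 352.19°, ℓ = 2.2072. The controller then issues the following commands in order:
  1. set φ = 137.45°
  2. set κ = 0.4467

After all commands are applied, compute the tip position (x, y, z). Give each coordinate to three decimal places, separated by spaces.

initial: κ=0.3228, φ=352.19°, ℓ=2.2072
cmd 1: set φ=137.45° → (κ,φ,ℓ)=(0.3228,137.45°,2.2072) → tip=(-0.5552,0.5096,2.0251)
cmd 2: set κ=0.4467 → (κ,φ,ℓ)=(0.4467,137.45°,2.2072) → tip=(-0.7387,0.6781,1.8666)

-0.739 0.678 1.867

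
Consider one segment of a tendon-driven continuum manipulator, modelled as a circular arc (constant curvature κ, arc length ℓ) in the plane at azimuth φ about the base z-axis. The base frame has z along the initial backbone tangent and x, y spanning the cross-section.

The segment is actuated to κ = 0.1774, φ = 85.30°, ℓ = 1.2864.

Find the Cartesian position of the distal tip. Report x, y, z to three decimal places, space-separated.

0.012 0.146 1.275

θ = κ·ℓ = 0.1774 × 1.2864 = 0.22821 rad
ρ = (1 − cos θ)/κ = (1 − 0.97407)/0.1774 = 0.14615
z = sin θ / κ = 0.22623/0.1774 = 1.27526
x = ρ cos φ = 0.14615 × cos(85.30°) = 0.01198
y = ρ sin φ = 0.14615 × sin(85.30°) = 0.14566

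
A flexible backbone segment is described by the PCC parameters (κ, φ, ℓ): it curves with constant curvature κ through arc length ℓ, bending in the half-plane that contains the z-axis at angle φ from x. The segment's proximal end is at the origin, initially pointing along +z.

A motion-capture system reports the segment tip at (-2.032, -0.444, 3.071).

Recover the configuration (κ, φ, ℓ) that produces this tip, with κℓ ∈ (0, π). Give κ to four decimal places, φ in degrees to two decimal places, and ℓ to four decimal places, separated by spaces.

0.3024 192.33 3.9376

ρ = √(x²+y²) = √(-2.032² + -0.444²) = 2.07994
φ = atan2(y, x) mod 360° = atan2(-0.444, -2.032) = 192.3256°
|p|² = ρ² + z² = 2.07994² + 3.071² = 13.75720
κ = 2ρ / |p|² = 2×2.07994 / 13.75720 = 0.30238
θ = 2·atan2(ρ, z) = 2·atan2(2.07994, 3.071) = 1.19064 rad
ℓ = θ/κ = 1.19064/0.30238 = 3.93756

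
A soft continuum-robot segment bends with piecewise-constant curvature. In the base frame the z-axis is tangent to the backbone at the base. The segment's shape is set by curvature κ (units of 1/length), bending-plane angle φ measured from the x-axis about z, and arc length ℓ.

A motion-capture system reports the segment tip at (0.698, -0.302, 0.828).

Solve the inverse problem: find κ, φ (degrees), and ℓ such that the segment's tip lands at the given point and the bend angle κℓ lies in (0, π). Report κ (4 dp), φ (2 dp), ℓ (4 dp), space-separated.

ρ = √(x²+y²) = √(0.698² + -0.302²) = 0.76053
φ = atan2(y, x) mod 360° = atan2(-0.302, 0.698) = 336.6036°
|p|² = ρ² + z² = 0.76053² + 0.828² = 1.26399
κ = 2ρ / |p|² = 2×0.76053 / 1.26399 = 1.20338
θ = 2·atan2(ρ, z) = 2·atan2(0.76053, 0.828) = 1.48590 rad
ℓ = θ/κ = 1.48590/1.20338 = 1.23477

1.2034 336.60 1.2348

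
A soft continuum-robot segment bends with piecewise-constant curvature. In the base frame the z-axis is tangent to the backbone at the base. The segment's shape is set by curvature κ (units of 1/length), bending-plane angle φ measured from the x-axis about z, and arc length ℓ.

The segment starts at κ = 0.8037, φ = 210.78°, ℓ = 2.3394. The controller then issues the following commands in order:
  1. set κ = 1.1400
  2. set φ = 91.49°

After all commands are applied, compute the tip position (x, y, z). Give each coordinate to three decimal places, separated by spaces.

initial: κ=0.8037, φ=210.78°, ℓ=2.3394
cmd 1: set κ=1.1400 → (κ,φ,ℓ)=(1.1400,210.78°,2.3394) → tip=(-1.4239,-0.8482,0.4009)
cmd 2: set φ=91.49° → (κ,φ,ℓ)=(1.1400,91.49°,2.3394) → tip=(-0.0431,1.6568,0.4009)

-0.043 1.657 0.401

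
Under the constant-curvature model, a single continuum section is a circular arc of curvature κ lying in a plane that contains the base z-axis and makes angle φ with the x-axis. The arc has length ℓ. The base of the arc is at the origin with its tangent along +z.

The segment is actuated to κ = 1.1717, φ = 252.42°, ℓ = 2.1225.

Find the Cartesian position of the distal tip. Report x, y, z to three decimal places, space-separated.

θ = κ·ℓ = 1.1717 × 2.1225 = 2.48693 rad
ρ = (1 − cos θ)/κ = (1 − -0.79326)/1.1717 = 1.53047
z = sin θ / κ = 0.60889/1.1717 = 0.51966
x = ρ cos φ = 1.53047 × cos(252.42°) = -0.46226
y = ρ sin φ = 1.53047 × sin(252.42°) = -1.45899

-0.462 -1.459 0.520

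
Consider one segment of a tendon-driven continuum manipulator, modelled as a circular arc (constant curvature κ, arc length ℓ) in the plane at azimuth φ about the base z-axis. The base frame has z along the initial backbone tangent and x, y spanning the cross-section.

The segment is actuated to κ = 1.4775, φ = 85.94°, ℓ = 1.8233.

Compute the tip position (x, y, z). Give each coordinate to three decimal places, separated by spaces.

θ = κ·ℓ = 1.4775 × 1.8233 = 2.69393 rad
ρ = (1 − cos θ)/κ = (1 − -0.90146)/1.4775 = 1.28694
z = sin θ / κ = 0.43286/1.4775 = 0.29297
x = ρ cos φ = 1.28694 × cos(85.94°) = 0.09112
y = ρ sin φ = 1.28694 × sin(85.94°) = 1.28371

0.091 1.284 0.293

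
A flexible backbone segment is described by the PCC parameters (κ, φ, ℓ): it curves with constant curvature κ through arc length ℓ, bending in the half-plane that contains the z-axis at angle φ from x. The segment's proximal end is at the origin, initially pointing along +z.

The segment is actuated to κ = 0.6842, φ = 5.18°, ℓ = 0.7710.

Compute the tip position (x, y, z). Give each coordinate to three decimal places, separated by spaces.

0.198 0.018 0.736

θ = κ·ℓ = 0.6842 × 0.7710 = 0.52752 rad
ρ = (1 − cos θ)/κ = (1 − 0.86406)/0.6842 = 0.19869
z = sin θ / κ = 0.50339/0.6842 = 0.73574
x = ρ cos φ = 0.19869 × cos(5.18°) = 0.19787
y = ρ sin φ = 0.19869 × sin(5.18°) = 0.01794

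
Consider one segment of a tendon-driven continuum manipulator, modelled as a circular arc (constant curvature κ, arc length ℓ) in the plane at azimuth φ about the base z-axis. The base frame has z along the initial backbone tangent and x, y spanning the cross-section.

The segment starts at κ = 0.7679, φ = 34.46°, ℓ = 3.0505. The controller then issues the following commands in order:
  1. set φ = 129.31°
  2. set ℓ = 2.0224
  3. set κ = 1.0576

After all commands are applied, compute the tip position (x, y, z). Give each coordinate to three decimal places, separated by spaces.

initial: κ=0.7679, φ=34.46°, ℓ=3.0505
cmd 1: set φ=129.31° → (κ,φ,ℓ)=(0.7679,129.31°,3.0505) → tip=(-1.4003,1.7102,0.9334)
cmd 2: set ℓ=2.0224 → (κ,φ,ℓ)=(0.7679,129.31°,2.0224) → tip=(-0.8103,0.9897,1.3020)
cmd 3: set κ=1.0576 → (κ,φ,ℓ)=(1.0576,129.31°,2.0224) → tip=(-0.9213,1.1252,0.7970)

-0.921 1.125 0.797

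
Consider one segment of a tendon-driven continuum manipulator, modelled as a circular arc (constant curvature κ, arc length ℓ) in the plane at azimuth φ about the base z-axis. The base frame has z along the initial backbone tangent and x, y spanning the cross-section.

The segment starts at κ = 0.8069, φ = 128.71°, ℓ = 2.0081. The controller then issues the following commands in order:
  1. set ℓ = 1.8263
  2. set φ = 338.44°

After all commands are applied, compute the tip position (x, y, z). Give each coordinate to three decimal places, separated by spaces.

1.041 -0.411 1.233

initial: κ=0.8069, φ=128.71°, ℓ=2.0081
cmd 1: set ℓ=1.8263 → (κ,φ,ℓ)=(0.8069,128.71°,1.8263) → tip=(-0.6999,0.8733,1.2335)
cmd 2: set φ=338.44° → (κ,φ,ℓ)=(0.8069,338.44°,1.8263) → tip=(1.0408,-0.4112,1.2335)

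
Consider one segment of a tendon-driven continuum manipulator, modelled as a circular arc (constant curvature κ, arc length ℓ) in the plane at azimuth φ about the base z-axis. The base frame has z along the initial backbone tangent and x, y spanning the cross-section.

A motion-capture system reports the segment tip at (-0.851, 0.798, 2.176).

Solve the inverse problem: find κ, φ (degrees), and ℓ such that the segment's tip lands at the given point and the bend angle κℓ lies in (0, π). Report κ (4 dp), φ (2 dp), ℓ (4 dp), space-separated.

0.3828 136.84 2.5716

ρ = √(x²+y²) = √(-0.851² + 0.798²) = 1.16662
φ = atan2(y, x) mod 360° = atan2(0.798, -0.851) = 136.8409°
|p|² = ρ² + z² = 1.16662² + 2.176² = 6.09598
κ = 2ρ / |p|² = 2×1.16662 / 6.09598 = 0.38275
θ = 2·atan2(ρ, z) = 2·atan2(1.16662, 2.176) = 0.98427 rad
ℓ = θ/κ = 0.98427/0.38275 = 2.57156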